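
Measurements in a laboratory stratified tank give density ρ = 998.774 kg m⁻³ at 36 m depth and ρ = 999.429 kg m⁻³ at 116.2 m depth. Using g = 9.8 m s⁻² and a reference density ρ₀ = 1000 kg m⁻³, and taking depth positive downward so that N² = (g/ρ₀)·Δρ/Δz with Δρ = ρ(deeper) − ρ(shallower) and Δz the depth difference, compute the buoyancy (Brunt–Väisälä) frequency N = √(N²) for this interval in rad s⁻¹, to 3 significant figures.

8.95 × 10⁻³ rad s⁻¹

Δρ = 999.429 − 998.774 = 0.655 kg m⁻³ over Δz = 116.2 − 36 = 80.2 m.
N² = (9.8/1000) × (0.655/80.2) = 8.0037 × 10⁻⁵ s⁻².
N = √(8.0037 × 10⁻⁵) = 8.9463 × 10⁻³ rad s⁻¹ ≈ 8.95 × 10⁻³ rad s⁻¹.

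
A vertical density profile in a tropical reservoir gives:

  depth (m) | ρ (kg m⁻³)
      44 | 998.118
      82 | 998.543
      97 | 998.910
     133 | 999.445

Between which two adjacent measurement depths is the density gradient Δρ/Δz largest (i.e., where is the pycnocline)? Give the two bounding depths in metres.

82–97 m

Compute the density gradient over each adjacent pair:
  44–82 m: Δρ/Δz = 0.425/38 = 0.011 kg m⁻⁴
  82–97 m: Δρ/Δz = 0.367/15 = 0.024 kg m⁻⁴
  97–133 m: Δρ/Δz = 0.535/36 = 0.015 kg m⁻⁴
The largest gradient is in the 82–97 m interval — the pycnocline.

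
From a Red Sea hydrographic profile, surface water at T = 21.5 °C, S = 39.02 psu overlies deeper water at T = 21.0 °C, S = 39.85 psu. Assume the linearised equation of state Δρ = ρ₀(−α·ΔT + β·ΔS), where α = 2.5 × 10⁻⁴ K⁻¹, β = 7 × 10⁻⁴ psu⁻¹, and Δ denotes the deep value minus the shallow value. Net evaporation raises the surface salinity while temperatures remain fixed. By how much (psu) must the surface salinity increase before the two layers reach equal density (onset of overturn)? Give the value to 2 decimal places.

Neutral buoyancy requires −α(T_deep − T_surf) + β(S_deep − S_surf′) = 0.
S_surf′ = S_deep − (α/β)·ΔT = 39.85 − (2.5 × 10⁻⁴/7 × 10⁻⁴)·(-0.5) = 40.0286 psu.
Increase required: 40.0286 − 39.02 = 1.0086 psu.

1.01 psu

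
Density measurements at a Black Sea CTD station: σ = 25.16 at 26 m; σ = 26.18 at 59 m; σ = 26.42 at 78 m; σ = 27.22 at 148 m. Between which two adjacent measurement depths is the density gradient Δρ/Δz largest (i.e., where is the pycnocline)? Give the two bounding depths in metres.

Compute the density gradient over each adjacent pair:
  26–59 m: Δρ/Δz = 1.02/33 = 0.031 kg m⁻⁴
  59–78 m: Δρ/Δz = 0.24/19 = 0.013 kg m⁻⁴
  78–148 m: Δρ/Δz = 0.80/70 = 0.011 kg m⁻⁴
The largest gradient is in the 26–59 m interval — the pycnocline.

26–59 m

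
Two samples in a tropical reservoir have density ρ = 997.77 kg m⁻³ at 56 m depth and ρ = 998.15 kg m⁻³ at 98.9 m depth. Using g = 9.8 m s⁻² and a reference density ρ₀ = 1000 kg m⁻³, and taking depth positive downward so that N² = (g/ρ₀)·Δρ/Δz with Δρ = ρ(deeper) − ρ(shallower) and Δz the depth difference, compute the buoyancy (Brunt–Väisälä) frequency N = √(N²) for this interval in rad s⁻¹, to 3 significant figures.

9.32 × 10⁻³ rad s⁻¹

Δρ = 998.15 − 997.77 = 0.38 kg m⁻³ over Δz = 98.9 − 56 = 42.9 m.
N² = (9.8/1000) × (0.38/42.9) = 8.6807 × 10⁻⁵ s⁻².
N = √(8.6807 × 10⁻⁵) = 9.3170 × 10⁻³ rad s⁻¹ ≈ 9.32 × 10⁻³ rad s⁻¹.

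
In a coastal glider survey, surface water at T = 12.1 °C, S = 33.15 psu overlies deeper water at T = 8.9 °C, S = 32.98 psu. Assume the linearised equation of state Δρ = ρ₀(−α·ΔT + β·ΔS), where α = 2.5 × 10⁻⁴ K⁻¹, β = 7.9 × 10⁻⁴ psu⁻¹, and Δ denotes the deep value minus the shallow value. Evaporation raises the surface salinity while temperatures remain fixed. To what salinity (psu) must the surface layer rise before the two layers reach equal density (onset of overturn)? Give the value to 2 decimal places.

Neutral buoyancy requires −α(T_deep − T_surf) + β(S_deep − S_surf′) = 0.
S_surf′ = S_deep − (α/β)·ΔT = 32.98 − (2.5 × 10⁻⁴/7.9 × 10⁻⁴)·(-3.2) = 33.9927 psu.
Increase required: 33.9927 − 33.15 = 0.8427 psu.

33.99 psu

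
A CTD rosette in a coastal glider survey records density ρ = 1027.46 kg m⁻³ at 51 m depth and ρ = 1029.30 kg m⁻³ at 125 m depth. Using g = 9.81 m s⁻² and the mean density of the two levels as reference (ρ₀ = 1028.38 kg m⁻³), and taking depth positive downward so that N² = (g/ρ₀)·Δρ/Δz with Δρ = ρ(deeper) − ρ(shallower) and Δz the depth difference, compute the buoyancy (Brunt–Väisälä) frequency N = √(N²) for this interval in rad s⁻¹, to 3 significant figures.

Δρ = 1029.30 − 1027.46 = 1.84 kg m⁻³ over Δz = 125 − 51 = 74 m.
N² = (9.81/1028.38) × (1.84/74) = 2.3719 × 10⁻⁴ s⁻².
N = √(2.3719 × 10⁻⁴) = 0.015401 rad s⁻¹ ≈ 0.0154 rad s⁻¹.
A positive N² confirms static stability across the interval.

0.0154 rad s⁻¹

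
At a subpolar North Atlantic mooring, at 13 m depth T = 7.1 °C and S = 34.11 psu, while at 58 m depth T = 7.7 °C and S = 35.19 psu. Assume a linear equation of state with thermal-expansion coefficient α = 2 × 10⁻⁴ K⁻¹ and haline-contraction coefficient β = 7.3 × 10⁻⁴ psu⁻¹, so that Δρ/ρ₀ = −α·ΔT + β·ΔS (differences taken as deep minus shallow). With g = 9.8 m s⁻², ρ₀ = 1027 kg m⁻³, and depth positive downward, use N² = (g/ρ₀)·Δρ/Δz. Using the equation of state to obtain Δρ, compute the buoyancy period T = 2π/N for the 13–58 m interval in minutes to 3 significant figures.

ΔT = +0.6 K, ΔS = +1.08 psu (deep − shallow).
Δρ/ρ₀ = −αΔT + βΔS = -1.20 × 10⁻⁴ + 7.884 × 10⁻⁴ = 6.684 × 10⁻⁴, so Δρ ≈ 0.6864 kg m⁻³.
N² = (g/ρ₀)·Δρ/Δz = g·(Δρ/ρ₀)/Δz = 9.8 × 6.684 × 10⁻⁴ / 45 = 1.4556 × 10⁻⁴ s⁻².
N = √(1.4556 × 10⁻⁴) = 0.012065 rad s⁻¹ → T = 2π/N = 520.78 s = 8.6797 min ≈ 8.68 min.

8.68 min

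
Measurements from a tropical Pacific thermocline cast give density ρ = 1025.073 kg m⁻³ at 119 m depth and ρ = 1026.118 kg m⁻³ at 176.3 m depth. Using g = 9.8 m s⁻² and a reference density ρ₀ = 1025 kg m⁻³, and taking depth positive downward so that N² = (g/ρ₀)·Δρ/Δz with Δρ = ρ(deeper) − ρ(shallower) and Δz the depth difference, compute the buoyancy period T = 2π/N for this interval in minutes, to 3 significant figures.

Δρ = 1026.118 − 1025.073 = 1.045 kg m⁻³ over Δz = 176.3 − 119 = 57.3 m.
N² = (9.8/1025) × (1.045/57.3) = 1.7437 × 10⁻⁴ s⁻².
N = √(1.7437 × 10⁻⁴) = 0.013205 rad s⁻¹, so T = 2π/N = 475.82 s = 7.9303 min ≈ 7.93 min.

7.93 min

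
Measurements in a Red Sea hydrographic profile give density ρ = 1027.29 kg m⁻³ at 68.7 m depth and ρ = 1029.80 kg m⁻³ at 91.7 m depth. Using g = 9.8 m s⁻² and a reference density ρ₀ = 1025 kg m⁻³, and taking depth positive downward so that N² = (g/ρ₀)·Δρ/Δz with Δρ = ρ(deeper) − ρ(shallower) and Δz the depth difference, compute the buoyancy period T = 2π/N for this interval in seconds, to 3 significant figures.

195 s

Δρ = 1029.80 − 1027.29 = 2.51 kg m⁻³ over Δz = 91.7 − 68.7 = 23 m.
N² = (9.8/1025) × (2.51/23) = 1.0434 × 10⁻³ s⁻².
N = √(1.0434 × 10⁻³) = 0.032302 rad s⁻¹, so T = 2π/N = 194.51 s ≈ 195 s.
Since Δρ > 0 the layer is stably stratified.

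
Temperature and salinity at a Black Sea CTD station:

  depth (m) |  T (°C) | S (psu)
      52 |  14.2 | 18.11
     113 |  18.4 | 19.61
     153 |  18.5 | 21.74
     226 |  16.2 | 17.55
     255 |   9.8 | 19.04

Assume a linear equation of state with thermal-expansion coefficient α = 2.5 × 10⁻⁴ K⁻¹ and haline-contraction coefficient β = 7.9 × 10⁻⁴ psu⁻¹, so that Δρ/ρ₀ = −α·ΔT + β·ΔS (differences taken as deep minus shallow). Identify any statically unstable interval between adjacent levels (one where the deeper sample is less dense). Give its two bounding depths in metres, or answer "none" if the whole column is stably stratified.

153–226 m

Evaluate Δρ/ρ₀ = −αΔT + βΔS across each adjacent pair:
  52–113 m: −αΔT+βΔS = −(2.5 × 10⁻⁴)(+4.2)+(7.9 × 10⁻⁴)(+1.50) = 1.3 × 10⁻⁴ → stable
  113–153 m: −αΔT+βΔS = −(2.5 × 10⁻⁴)(+0.1)+(7.9 × 10⁻⁴)(+2.13) = 1.7 × 10⁻³ → stable
  153–226 m: −αΔT+βΔS = −(2.5 × 10⁻⁴)(-2.3)+(7.9 × 10⁻⁴)(-4.19) = -2.7 × 10⁻³ → UNSTABLE
  226–255 m: −αΔT+βΔS = −(2.5 × 10⁻⁴)(-6.4)+(7.9 × 10⁻⁴)(+1.49) = 2.8 × 10⁻³ → stable
The 153–226 m interval has Δρ < 0: lighter water underlies denser water.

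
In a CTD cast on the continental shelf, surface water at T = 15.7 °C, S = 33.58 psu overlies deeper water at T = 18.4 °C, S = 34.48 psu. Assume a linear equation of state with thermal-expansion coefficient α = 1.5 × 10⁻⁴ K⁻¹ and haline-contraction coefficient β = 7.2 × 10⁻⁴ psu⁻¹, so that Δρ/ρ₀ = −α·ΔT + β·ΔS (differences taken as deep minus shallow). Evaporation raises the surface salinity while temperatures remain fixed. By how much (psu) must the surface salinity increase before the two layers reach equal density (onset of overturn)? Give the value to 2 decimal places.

0.34 psu

Neutral buoyancy requires −α(T_deep − T_surf) + β(S_deep − S_surf′) = 0.
S_surf′ = S_deep − (α/β)·ΔT = 34.48 − (1.5 × 10⁻⁴/7.2 × 10⁻⁴)·(+2.7) = 33.9175 psu.
Increase required: 33.9175 − 33.58 = 0.3375 psu.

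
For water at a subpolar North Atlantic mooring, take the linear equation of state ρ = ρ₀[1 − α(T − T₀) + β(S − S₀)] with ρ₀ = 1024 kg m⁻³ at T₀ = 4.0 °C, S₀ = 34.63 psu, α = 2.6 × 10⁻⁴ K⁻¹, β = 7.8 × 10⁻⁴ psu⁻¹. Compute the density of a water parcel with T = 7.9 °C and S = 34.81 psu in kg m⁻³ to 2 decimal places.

T − T₀ = +3.9 K, S − S₀ = +0.18 psu.
Bracket = 1 − α·(+3.9) + β·(+0.18) = 1 + (-8.736 × 10⁻⁴) = 0.9991264.
ρ = 1024 × 0.9991264 = 1023.11 kg m⁻³.

1023.11 kg m⁻³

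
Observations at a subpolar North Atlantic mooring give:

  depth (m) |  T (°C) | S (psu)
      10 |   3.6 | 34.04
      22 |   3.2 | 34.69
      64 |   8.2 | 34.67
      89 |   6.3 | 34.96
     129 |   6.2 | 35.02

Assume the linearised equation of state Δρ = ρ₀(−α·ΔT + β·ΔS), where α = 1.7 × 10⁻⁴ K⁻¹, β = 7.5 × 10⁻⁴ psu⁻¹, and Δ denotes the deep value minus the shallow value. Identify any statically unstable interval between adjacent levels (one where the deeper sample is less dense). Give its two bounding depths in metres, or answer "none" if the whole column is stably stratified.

Evaluate Δρ/ρ₀ = −αΔT + βΔS across each adjacent pair:
  10–22 m: −αΔT+βΔS = −(1.7 × 10⁻⁴)(-0.4)+(7.5 × 10⁻⁴)(+0.65) = 5.6 × 10⁻⁴ → stable
  22–64 m: −αΔT+βΔS = −(1.7 × 10⁻⁴)(+5.0)+(7.5 × 10⁻⁴)(-0.02) = -8.7 × 10⁻⁴ → UNSTABLE
  64–89 m: −αΔT+βΔS = −(1.7 × 10⁻⁴)(-1.9)+(7.5 × 10⁻⁴)(+0.29) = 5.4 × 10⁻⁴ → stable
  89–129 m: −αΔT+βΔS = −(1.7 × 10⁻⁴)(-0.1)+(7.5 × 10⁻⁴)(+0.06) = 6.2 × 10⁻⁵ → stable
The 22–64 m interval has Δρ < 0: lighter water underlies denser water.

22–64 m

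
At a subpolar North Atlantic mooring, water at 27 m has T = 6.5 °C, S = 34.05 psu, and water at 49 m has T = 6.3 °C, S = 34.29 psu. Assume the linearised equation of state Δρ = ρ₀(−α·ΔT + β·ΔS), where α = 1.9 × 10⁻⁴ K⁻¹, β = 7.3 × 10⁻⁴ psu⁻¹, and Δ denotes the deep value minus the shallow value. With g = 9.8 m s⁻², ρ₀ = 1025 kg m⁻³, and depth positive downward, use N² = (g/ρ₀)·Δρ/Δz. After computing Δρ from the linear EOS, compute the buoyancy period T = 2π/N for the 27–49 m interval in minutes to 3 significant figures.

ΔT = -0.2 K, ΔS = +0.24 psu (deep − shallow).
Δρ/ρ₀ = −αΔT + βΔS = 3.80 × 10⁻⁵ + 1.752 × 10⁻⁴ = 2.132 × 10⁻⁴, so Δρ ≈ 0.2185 kg m⁻³.
N² = (g/ρ₀)·Δρ/Δz = g·(Δρ/ρ₀)/Δz = 9.8 × 2.132 × 10⁻⁴ / 22 = 9.4971 × 10⁻⁵ s⁻².
N = √(9.4971 × 10⁻⁵) = 9.7453 × 10⁻³ rad s⁻¹ → T = 2π/N = 644.74 s = 10.746 min ≈ 10.7 min.

10.7 min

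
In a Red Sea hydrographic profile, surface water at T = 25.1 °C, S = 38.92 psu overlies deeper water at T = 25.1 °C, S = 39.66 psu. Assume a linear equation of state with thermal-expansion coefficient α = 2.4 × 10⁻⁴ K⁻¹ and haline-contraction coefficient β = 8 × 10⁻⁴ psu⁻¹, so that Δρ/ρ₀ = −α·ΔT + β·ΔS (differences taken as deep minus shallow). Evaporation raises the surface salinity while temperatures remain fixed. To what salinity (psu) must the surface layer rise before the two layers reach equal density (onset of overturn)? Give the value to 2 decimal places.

Neutral buoyancy requires −α(T_deep − T_surf) + β(S_deep − S_surf′) = 0.
S_surf′ = S_deep − (α/β)·ΔT = 39.66 − (2.4 × 10⁻⁴/8 × 10⁻⁴)·(+0.0) = 39.6600 psu.
Increase required: 39.6600 − 38.92 = 0.7400 psu.

39.66 psu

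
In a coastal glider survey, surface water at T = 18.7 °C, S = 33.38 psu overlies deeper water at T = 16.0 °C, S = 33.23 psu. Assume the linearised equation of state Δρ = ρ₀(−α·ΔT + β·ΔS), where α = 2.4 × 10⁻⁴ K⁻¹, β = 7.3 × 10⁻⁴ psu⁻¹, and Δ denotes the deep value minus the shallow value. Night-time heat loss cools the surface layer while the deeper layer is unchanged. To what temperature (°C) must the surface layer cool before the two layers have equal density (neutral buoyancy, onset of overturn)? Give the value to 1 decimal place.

16.5 °C

Neutral buoyancy requires Δρ = 0, i.e. −α(T_deep − T_surf′) + β(S_deep − S_surf) = 0.
T_surf′ = T_deep − (β/α)·ΔS = 16.0 − (7.3 × 10⁻⁴/2.4 × 10⁻⁴)·(-0.15) = 16.456 °C.
Cooling required: 18.7 − (16.456) = 2.244 °C.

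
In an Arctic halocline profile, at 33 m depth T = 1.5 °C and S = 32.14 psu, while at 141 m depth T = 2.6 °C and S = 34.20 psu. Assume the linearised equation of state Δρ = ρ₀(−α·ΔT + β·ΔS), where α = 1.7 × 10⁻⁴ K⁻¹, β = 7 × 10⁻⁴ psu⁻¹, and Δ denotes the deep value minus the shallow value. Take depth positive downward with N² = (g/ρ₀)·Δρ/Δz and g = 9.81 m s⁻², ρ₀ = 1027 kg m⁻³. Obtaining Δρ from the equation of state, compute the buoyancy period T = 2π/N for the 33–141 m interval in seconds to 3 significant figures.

ΔT = +1.1 K, ΔS = +2.06 psu (deep − shallow).
Δρ/ρ₀ = −αΔT + βΔS = -1.87 × 10⁻⁴ + 1.442 × 10⁻³ = 1.255 × 10⁻³, so Δρ ≈ 1.289 kg m⁻³.
N² = (g/ρ₀)·Δρ/Δz = g·(Δρ/ρ₀)/Δz = 9.81 × 1.255 × 10⁻³ / 108 = 1.1400 × 10⁻⁴ s⁻².
N = √(1.1400 × 10⁻⁴) = 0.010677 rad s⁻¹ → T = 2π/N = 588.48 s ≈ 588 s.

588 s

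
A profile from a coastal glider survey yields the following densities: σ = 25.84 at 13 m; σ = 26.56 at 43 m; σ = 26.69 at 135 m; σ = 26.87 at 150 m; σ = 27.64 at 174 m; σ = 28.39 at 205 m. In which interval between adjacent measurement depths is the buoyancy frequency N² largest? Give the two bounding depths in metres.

Compute the density gradient over each adjacent pair:
  13–43 m: Δρ/Δz = 0.72/30 = 0.024 kg m⁻⁴
  43–135 m: Δρ/Δz = 0.13/92 = 1.4 × 10⁻³ kg m⁻⁴
  135–150 m: Δρ/Δz = 0.18/15 = 0.012 kg m⁻⁴
  150–174 m: Δρ/Δz = 0.77/24 = 0.032 kg m⁻⁴
  174–205 m: Δρ/Δz = 0.75/31 = 0.024 kg m⁻⁴
The largest gradient is in the 150–174 m interval — the pycnocline.

150–174 m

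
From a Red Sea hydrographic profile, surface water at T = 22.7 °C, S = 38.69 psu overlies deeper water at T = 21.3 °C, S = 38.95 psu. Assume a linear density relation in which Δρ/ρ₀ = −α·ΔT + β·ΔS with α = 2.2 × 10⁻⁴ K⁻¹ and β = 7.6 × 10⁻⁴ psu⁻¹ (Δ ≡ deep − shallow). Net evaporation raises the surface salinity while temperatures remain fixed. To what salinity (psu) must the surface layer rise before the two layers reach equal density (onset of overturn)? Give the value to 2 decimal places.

Neutral buoyancy requires −α(T_deep − T_surf) + β(S_deep − S_surf′) = 0.
S_surf′ = S_deep − (α/β)·ΔT = 38.95 − (2.2 × 10⁻⁴/7.6 × 10⁻⁴)·(-1.4) = 39.3553 psu.
Increase required: 39.3553 − 38.69 = 0.6653 psu.

39.36 psu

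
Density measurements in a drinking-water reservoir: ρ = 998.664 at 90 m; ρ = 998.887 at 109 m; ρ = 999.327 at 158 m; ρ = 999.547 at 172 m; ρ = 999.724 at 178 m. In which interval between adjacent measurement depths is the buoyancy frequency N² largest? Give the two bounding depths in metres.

Compute the density gradient over each adjacent pair:
  90–109 m: Δρ/Δz = 0.223/19 = 0.012 kg m⁻⁴
  109–158 m: Δρ/Δz = 0.440/49 = 9.0 × 10⁻³ kg m⁻⁴
  158–172 m: Δρ/Δz = 0.220/14 = 0.016 kg m⁻⁴
  172–178 m: Δρ/Δz = 0.177/6 = 0.029 kg m⁻⁴
The largest gradient is in the 172–178 m interval — the pycnocline.

172–178 m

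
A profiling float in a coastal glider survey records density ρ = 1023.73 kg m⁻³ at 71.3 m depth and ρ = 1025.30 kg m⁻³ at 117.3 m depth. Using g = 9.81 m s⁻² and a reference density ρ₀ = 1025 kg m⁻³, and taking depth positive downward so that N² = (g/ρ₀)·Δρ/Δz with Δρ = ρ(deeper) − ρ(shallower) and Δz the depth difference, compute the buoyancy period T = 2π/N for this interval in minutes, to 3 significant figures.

Δρ = 1025.30 − 1023.73 = 1.57 kg m⁻³ over Δz = 117.3 − 71.3 = 46 m.
N² = (9.81/1025) × (1.57/46) = 3.2665 × 10⁻⁴ s⁻².
N = √(3.2665 × 10⁻⁴) = 0.018073 rad s⁻¹, so T = 2π/N = 347.66 s = 5.7943 min ≈ 5.79 min.

5.79 min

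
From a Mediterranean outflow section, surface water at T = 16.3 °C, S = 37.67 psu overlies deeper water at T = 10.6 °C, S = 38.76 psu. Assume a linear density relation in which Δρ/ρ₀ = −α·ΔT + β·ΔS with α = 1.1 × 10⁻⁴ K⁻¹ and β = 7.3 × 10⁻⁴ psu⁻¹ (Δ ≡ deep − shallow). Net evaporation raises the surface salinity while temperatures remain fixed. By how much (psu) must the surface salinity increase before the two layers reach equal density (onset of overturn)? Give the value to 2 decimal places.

Neutral buoyancy requires −α(T_deep − T_surf) + β(S_deep − S_surf′) = 0.
S_surf′ = S_deep − (α/β)·ΔT = 38.76 − (1.1 × 10⁻⁴/7.3 × 10⁻⁴)·(-5.7) = 39.6189 psu.
Increase required: 39.6189 − 37.67 = 1.9489 psu.

1.95 psu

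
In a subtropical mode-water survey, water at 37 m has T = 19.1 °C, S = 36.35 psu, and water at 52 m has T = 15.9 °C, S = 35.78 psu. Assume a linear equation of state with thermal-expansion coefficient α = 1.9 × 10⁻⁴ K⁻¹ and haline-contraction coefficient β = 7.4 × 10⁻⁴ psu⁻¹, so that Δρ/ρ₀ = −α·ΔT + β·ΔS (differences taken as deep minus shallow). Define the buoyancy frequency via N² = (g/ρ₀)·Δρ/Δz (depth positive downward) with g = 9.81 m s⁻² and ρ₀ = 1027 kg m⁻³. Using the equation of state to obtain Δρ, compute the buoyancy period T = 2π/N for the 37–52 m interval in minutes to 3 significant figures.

ΔT = -3.2 K, ΔS = -0.57 psu (deep − shallow).
Δρ/ρ₀ = −αΔT + βΔS = 6.08 × 10⁻⁴ − 4.218 × 10⁻⁴ = 1.862 × 10⁻⁴, so Δρ ≈ 0.1912 kg m⁻³.
N² = (g/ρ₀)·Δρ/Δz = g·(Δρ/ρ₀)/Δz = 9.81 × 1.862 × 10⁻⁴ / 15 = 1.2177 × 10⁻⁴ s⁻².
N = √(1.2177 × 10⁻⁴) = 0.011035 rad s⁻¹ → T = 2π/N = 569.39 s = 9.4898 min ≈ 9.49 min.

9.49 min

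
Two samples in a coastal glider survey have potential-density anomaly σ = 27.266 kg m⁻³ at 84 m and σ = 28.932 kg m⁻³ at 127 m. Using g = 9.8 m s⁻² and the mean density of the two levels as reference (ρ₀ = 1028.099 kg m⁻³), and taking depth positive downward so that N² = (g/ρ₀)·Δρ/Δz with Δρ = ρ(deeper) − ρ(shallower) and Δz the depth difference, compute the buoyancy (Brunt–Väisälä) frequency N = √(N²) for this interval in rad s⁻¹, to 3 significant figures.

Δρ = 1028.932 − 1027.266 = 1.666 kg m⁻³ over Δz = 127 − 84 = 43 m.
N² = (9.8/1028.099) × (1.666/43) = 3.6932 × 10⁻⁴ s⁻².
N = √(3.6932 × 10⁻⁴) = 0.019218 rad s⁻¹ ≈ 0.0192 rad s⁻¹.

0.0192 rad s⁻¹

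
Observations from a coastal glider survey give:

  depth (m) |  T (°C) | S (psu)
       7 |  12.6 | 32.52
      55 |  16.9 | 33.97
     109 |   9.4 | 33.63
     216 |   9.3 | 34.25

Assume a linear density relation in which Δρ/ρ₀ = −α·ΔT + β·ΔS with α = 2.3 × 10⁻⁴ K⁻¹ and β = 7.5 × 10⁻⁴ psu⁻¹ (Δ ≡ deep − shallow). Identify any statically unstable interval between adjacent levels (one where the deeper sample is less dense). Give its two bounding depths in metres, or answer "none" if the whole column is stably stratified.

none

Evaluate Δρ/ρ₀ = −αΔT + βΔS across each adjacent pair:
  7–55 m: −αΔT+βΔS = −(2.3 × 10⁻⁴)(+4.3)+(7.5 × 10⁻⁴)(+1.45) = 9.8 × 10⁻⁵ → stable
  55–109 m: −αΔT+βΔS = −(2.3 × 10⁻⁴)(-7.5)+(7.5 × 10⁻⁴)(-0.34) = 1.5 × 10⁻³ → stable
  109–216 m: −αΔT+βΔS = −(2.3 × 10⁻⁴)(-0.1)+(7.5 × 10⁻⁴)(+0.62) = 4.9 × 10⁻⁴ → stable
Every interval has Δρ > 0: the column is stably stratified throughout.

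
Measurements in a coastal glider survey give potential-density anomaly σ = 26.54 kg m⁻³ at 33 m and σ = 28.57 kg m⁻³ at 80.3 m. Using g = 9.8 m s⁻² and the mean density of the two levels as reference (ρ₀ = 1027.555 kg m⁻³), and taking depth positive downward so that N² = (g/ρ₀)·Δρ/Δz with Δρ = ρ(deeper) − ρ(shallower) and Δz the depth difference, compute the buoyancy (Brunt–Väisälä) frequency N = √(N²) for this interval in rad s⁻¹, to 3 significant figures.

0.0202 rad s⁻¹

Δρ = 1028.57 − 1026.54 = 2.03 kg m⁻³ over Δz = 80.3 − 33 = 47.3 m.
N² = (9.8/1027.555) × (2.03/47.3) = 4.0931 × 10⁻⁴ s⁻².
N = √(4.0931 × 10⁻⁴) = 0.020231 rad s⁻¹ ≈ 0.0202 rad s⁻¹.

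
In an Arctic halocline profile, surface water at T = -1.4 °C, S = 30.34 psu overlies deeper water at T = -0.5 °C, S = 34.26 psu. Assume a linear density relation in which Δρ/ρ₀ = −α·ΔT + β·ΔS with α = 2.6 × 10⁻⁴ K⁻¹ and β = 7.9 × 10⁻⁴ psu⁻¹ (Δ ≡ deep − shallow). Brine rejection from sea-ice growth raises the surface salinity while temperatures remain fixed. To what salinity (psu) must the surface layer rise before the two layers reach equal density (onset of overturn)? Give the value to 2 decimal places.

Neutral buoyancy requires −α(T_deep − T_surf) + β(S_deep − S_surf′) = 0.
S_surf′ = S_deep − (α/β)·ΔT = 34.26 − (2.6 × 10⁻⁴/7.9 × 10⁻⁴)·(+0.9) = 33.9638 psu.
Increase required: 33.9638 − 30.34 = 3.6238 psu.

33.96 psu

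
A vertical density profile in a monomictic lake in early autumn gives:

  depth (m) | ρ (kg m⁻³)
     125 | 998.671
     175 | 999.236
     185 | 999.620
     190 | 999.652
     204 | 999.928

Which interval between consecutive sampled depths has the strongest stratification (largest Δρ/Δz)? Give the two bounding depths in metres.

175–185 m

Compute the density gradient over each adjacent pair:
  125–175 m: Δρ/Δz = 0.565/50 = 0.011 kg m⁻⁴
  175–185 m: Δρ/Δz = 0.384/10 = 0.038 kg m⁻⁴
  185–190 m: Δρ/Δz = 0.032/5 = 6.4 × 10⁻³ kg m⁻⁴
  190–204 m: Δρ/Δz = 0.276/14 = 0.020 kg m⁻⁴
The largest gradient is in the 175–185 m interval — the pycnocline.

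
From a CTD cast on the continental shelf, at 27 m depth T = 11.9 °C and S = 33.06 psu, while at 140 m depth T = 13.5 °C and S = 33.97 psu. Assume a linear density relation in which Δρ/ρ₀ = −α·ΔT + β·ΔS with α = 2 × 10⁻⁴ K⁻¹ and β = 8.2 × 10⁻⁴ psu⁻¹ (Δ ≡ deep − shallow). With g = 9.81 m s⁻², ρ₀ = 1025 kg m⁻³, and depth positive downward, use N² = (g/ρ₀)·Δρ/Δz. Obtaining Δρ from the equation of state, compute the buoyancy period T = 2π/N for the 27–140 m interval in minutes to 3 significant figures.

17.2 min

ΔT = +1.6 K, ΔS = +0.91 psu (deep − shallow).
Δρ/ρ₀ = −αΔT + βΔS = -3.20 × 10⁻⁴ + 7.462 × 10⁻⁴ = 4.262 × 10⁻⁴, so Δρ ≈ 0.4369 kg m⁻³.
N² = (g/ρ₀)·Δρ/Δz = g·(Δρ/ρ₀)/Δz = 9.81 × 4.262 × 10⁻⁴ / 113 = 3.7000 × 10⁻⁵ s⁻².
N = √(3.7000 × 10⁻⁵) = 6.0828 × 10⁻³ rad s⁻¹ → T = 2π/N = 1.0329 × 10³ s = 17.215 min ≈ 17.2 min.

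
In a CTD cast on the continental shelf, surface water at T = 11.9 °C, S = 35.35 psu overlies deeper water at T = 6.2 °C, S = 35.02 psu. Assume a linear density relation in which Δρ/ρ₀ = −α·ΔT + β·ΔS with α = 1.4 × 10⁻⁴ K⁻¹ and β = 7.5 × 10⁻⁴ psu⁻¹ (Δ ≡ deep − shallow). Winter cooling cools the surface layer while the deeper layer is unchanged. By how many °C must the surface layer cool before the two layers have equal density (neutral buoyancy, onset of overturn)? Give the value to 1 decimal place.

3.9 °C

Neutral buoyancy requires Δρ = 0, i.e. −α(T_deep − T_surf′) + β(S_deep − S_surf) = 0.
T_surf′ = T_deep − (β/α)·ΔS = 6.2 − (7.5 × 10⁻⁴/1.4 × 10⁻⁴)·(-0.33) = 7.968 °C.
Cooling required: 11.9 − (7.968) = 3.932 °C.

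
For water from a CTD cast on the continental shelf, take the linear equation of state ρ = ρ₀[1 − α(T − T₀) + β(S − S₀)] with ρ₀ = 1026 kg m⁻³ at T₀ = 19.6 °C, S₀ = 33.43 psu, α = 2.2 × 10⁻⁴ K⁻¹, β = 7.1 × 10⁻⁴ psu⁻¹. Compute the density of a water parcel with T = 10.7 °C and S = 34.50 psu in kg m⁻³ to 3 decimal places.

T − T₀ = -8.9 K, S − S₀ = +1.07 psu.
Bracket = 1 − α·(-8.9) + β·(+1.07) = 1 + (2.7177 × 10⁻³) = 1.0027177.
ρ = 1026 × 1.0027177 = 1028.788 kg m⁻³.

1028.788 kg m⁻³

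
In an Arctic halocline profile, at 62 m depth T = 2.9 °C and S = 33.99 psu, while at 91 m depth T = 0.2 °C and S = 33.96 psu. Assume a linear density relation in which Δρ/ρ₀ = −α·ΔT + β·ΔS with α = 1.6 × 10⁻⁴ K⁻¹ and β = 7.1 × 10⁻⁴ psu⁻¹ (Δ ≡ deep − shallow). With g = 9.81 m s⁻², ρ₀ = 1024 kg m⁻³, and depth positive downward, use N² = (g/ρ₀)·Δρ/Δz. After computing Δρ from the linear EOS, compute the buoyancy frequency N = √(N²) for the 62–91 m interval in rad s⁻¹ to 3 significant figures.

0.0118 rad s⁻¹

ΔT = -2.7 K, ΔS = -0.03 psu (deep − shallow).
Δρ/ρ₀ = −αΔT + βΔS = 4.32 × 10⁻⁴ − 2.13 × 10⁻⁵ = 4.107 × 10⁻⁴, so Δρ ≈ 0.4206 kg m⁻³.
N² = (g/ρ₀)·Δρ/Δz = g·(Δρ/ρ₀)/Δz = 9.81 × 4.107 × 10⁻⁴ / 29 = 1.3893 × 10⁻⁴ s⁻².
N = √(1.3893 × 10⁻⁴) = 0.011787 rad s⁻¹ ≈ 0.0118 rad s⁻¹.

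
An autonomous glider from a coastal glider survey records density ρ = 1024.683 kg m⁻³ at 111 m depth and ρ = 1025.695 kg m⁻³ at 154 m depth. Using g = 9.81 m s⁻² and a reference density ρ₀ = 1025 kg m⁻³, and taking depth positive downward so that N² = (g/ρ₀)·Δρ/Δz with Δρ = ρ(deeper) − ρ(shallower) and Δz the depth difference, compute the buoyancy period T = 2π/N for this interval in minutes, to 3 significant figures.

6.98 min

Δρ = 1025.695 − 1024.683 = 1.012 kg m⁻³ over Δz = 154 − 111 = 43 m.
N² = (9.81/1025) × (1.012/43) = 2.2525 × 10⁻⁴ s⁻².
N = √(2.2525 × 10⁻⁴) = 0.015008 rad s⁻¹, so T = 2π/N = 418.66 s = 6.9777 min ≈ 6.98 min.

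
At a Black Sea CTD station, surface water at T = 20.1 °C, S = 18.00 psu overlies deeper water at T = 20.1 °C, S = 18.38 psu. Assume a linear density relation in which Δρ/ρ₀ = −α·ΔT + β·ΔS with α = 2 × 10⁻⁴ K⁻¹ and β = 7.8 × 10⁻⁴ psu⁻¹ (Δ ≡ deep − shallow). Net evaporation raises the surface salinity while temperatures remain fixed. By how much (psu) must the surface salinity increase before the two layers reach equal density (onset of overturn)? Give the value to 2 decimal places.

Neutral buoyancy requires −α(T_deep − T_surf) + β(S_deep − S_surf′) = 0.
S_surf′ = S_deep − (α/β)·ΔT = 18.38 − (2 × 10⁻⁴/7.8 × 10⁻⁴)·(+0.0) = 18.3800 psu.
Increase required: 18.3800 − 18.00 = 0.3800 psu.

0.38 psu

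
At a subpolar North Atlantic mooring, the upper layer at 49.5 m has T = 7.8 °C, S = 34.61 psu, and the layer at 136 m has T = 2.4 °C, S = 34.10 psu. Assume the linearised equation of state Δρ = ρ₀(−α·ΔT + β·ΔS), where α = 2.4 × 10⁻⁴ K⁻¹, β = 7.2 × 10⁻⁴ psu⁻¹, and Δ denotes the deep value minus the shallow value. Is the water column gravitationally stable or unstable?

stable

ΔT = 2.4 − 7.8 = -5.4 K and ΔS = 34.10 − 34.61 = -0.51 psu (deep − shallow).
−αΔT = 1.296 × 10⁻³; βΔS = -3.672 × 10⁻⁴; sum Δρ/ρ₀ = 9.288 × 10⁻⁴.
Δρ/ρ₀ > 0, so Δρ > 0: deeper water is denser → statically stable.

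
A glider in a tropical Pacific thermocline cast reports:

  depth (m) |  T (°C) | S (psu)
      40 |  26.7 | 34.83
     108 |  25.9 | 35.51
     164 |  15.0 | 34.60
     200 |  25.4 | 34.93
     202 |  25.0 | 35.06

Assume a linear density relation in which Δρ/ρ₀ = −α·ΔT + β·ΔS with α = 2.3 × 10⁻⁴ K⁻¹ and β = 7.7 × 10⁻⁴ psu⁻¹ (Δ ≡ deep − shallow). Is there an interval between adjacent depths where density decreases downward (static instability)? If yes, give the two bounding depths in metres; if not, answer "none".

Evaluate Δρ/ρ₀ = −αΔT + βΔS across each adjacent pair:
  40–108 m: −αΔT+βΔS = −(2.3 × 10⁻⁴)(-0.8)+(7.7 × 10⁻⁴)(+0.68) = 7.1 × 10⁻⁴ → stable
  108–164 m: −αΔT+βΔS = −(2.3 × 10⁻⁴)(-10.9)+(7.7 × 10⁻⁴)(-0.91) = 1.8 × 10⁻³ → stable
  164–200 m: −αΔT+βΔS = −(2.3 × 10⁻⁴)(+10.4)+(7.7 × 10⁻⁴)(+0.33) = -2.1 × 10⁻³ → UNSTABLE
  200–202 m: −αΔT+βΔS = −(2.3 × 10⁻⁴)(-0.4)+(7.7 × 10⁻⁴)(+0.13) = 1.9 × 10⁻⁴ → stable
The 164–200 m interval has Δρ < 0: lighter water underlies denser water.

164–200 m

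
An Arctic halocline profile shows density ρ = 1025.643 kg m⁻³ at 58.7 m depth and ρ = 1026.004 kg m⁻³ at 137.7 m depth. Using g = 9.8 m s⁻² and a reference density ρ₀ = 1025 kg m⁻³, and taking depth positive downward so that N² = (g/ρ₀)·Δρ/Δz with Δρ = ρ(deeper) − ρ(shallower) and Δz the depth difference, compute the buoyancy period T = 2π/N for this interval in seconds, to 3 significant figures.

951 s

Δρ = 1026.004 − 1025.643 = 0.361 kg m⁻³ over Δz = 137.7 − 58.7 = 79 m.
N² = (9.8/1025) × (0.361/79) = 4.3690 × 10⁻⁵ s⁻².
N = √(4.3690 × 10⁻⁵) = 6.6098 × 10⁻³ rad s⁻¹, so T = 2π/N = 950.59 s ≈ 951 s.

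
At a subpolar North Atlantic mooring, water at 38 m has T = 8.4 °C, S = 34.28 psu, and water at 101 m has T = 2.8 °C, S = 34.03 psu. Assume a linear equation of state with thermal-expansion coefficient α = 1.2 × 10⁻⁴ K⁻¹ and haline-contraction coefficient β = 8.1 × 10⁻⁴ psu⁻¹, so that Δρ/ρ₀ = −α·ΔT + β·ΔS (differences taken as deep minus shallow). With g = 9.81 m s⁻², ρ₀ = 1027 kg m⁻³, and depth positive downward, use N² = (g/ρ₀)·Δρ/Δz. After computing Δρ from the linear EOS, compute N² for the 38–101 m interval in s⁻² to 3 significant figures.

7.31 × 10⁻⁵ s⁻²

ΔT = -5.6 K, ΔS = -0.25 psu (deep − shallow).
Δρ/ρ₀ = −αΔT + βΔS = 6.72 × 10⁻⁴ − 2.025 × 10⁻⁴ = 4.695 × 10⁻⁴, so Δρ ≈ 0.4822 kg m⁻³.
N² = (g/ρ₀)·Δρ/Δz = g·(Δρ/ρ₀)/Δz = 9.81 × 4.695 × 10⁻⁴ / 63 = 7.3108 × 10⁻⁵ s⁻² ≈ 7.31 × 10⁻⁵ s⁻².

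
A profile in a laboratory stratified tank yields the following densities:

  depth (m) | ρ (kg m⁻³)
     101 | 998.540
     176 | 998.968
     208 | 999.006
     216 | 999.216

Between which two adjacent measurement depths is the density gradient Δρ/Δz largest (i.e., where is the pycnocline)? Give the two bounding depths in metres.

Compute the density gradient over each adjacent pair:
  101–176 m: Δρ/Δz = 0.428/75 = 5.7 × 10⁻³ kg m⁻⁴
  176–208 m: Δρ/Δz = 0.038/32 = 1.2 × 10⁻³ kg m⁻⁴
  208–216 m: Δρ/Δz = 0.210/8 = 0.026 kg m⁻⁴
The largest gradient is in the 208–216 m interval — the pycnocline.

208–216 m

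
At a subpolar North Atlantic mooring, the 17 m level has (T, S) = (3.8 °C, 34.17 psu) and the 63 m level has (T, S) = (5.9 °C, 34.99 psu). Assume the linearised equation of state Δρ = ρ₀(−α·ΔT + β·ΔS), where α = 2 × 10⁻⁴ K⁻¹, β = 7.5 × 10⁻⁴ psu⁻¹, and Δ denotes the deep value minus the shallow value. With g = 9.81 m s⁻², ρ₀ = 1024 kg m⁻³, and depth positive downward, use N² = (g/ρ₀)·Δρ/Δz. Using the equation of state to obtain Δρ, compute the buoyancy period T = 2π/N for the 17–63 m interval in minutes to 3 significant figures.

16.2 min

ΔT = +2.1 K, ΔS = +0.82 psu (deep − shallow).
Δρ/ρ₀ = −αΔT + βΔS = -4.20 × 10⁻⁴ + 6.15 × 10⁻⁴ = 1.95 × 10⁻⁴, so Δρ ≈ 0.1997 kg m⁻³.
N² = (g/ρ₀)·Δρ/Δz = g·(Δρ/ρ₀)/Δz = 9.81 × 1.95 × 10⁻⁴ / 46 = 4.1586 × 10⁻⁵ s⁻².
N = √(4.1586 × 10⁻⁵) = 6.4487 × 10⁻³ rad s⁻¹ → T = 2π/N = 974.33 s = 16.239 min ≈ 16.2 min.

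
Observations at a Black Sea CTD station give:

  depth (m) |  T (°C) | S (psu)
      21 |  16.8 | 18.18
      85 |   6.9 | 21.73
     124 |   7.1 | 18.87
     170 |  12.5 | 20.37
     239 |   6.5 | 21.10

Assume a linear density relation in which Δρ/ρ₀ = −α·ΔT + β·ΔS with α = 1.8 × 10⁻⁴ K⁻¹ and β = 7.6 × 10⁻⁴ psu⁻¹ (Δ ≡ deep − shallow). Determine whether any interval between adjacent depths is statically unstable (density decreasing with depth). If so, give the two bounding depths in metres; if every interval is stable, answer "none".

Evaluate Δρ/ρ₀ = −αΔT + βΔS across each adjacent pair:
  21–85 m: −αΔT+βΔS = −(1.8 × 10⁻⁴)(-9.9)+(7.6 × 10⁻⁴)(+3.55) = 4.5 × 10⁻³ → stable
  85–124 m: −αΔT+βΔS = −(1.8 × 10⁻⁴)(+0.2)+(7.6 × 10⁻⁴)(-2.86) = -2.2 × 10⁻³ → UNSTABLE
  124–170 m: −αΔT+βΔS = −(1.8 × 10⁻⁴)(+5.4)+(7.6 × 10⁻⁴)(+1.50) = 1.7 × 10⁻⁴ → stable
  170–239 m: −αΔT+βΔS = −(1.8 × 10⁻⁴)(-6.0)+(7.6 × 10⁻⁴)(+0.73) = 1.6 × 10⁻³ → stable
The 85–124 m interval has Δρ < 0: lighter water underlies denser water.

85–124 m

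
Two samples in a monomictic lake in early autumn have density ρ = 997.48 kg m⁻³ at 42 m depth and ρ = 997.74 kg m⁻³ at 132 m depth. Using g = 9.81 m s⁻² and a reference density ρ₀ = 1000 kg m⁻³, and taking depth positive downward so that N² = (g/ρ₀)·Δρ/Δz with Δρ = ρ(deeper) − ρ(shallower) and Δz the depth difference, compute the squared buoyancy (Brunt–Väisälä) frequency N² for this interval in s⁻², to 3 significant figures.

2.83 × 10⁻⁵ s⁻²

Δρ = 997.74 − 997.48 = 0.26 kg m⁻³ over Δz = 132 − 42 = 90 m.
N² = (9.81/1000) × (0.26/90) = 2.8340 × 10⁻⁵ s⁻² ≈ 2.83 × 10⁻⁵ s⁻².
A positive N² confirms static stability across the interval.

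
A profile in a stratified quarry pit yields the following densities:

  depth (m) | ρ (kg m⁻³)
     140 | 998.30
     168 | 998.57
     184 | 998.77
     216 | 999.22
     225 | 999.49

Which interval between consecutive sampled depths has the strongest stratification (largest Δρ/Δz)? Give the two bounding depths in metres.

Compute the density gradient over each adjacent pair:
  140–168 m: Δρ/Δz = 0.27/28 = 9.6 × 10⁻³ kg m⁻⁴
  168–184 m: Δρ/Δz = 0.20/16 = 0.013 kg m⁻⁴
  184–216 m: Δρ/Δz = 0.45/32 = 0.014 kg m⁻⁴
  216–225 m: Δρ/Δz = 0.27/9 = 0.030 kg m⁻⁴
The largest gradient is in the 216–225 m interval — the pycnocline.

216–225 m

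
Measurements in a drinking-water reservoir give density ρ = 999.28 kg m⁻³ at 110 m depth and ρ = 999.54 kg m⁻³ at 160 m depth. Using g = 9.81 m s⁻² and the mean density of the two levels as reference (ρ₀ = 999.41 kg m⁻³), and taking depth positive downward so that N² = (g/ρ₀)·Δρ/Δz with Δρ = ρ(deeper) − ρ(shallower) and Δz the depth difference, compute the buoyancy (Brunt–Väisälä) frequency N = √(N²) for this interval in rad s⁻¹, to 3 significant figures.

Δρ = 999.54 − 999.28 = 0.26 kg m⁻³ over Δz = 160 − 110 = 50 m.
N² = (9.81/999.41) × (0.26/50) = 5.1042 × 10⁻⁵ s⁻².
N = √(5.1042 × 10⁻⁵) = 7.1444 × 10⁻³ rad s⁻¹ ≈ 7.14 × 10⁻³ rad s⁻¹.

7.14 × 10⁻³ rad s⁻¹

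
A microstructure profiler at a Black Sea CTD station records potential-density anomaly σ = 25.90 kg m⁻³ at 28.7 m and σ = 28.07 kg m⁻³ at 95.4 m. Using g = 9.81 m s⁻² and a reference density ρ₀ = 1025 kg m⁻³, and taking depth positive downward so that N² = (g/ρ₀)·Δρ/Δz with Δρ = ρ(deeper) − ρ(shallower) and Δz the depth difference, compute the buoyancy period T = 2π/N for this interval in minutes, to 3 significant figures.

5.93 min

Δρ = 1028.07 − 1025.90 = 2.17 kg m⁻³ over Δz = 95.4 − 28.7 = 66.7 m.
N² = (9.81/1025) × (2.17/66.7) = 3.1137 × 10⁻⁴ s⁻².
N = √(3.1137 × 10⁻⁴) = 0.017646 rad s⁻¹, so T = 2π/N = 356.07 s = 5.9345 min ≈ 5.93 min.
Since Δρ > 0 the layer is stably stratified.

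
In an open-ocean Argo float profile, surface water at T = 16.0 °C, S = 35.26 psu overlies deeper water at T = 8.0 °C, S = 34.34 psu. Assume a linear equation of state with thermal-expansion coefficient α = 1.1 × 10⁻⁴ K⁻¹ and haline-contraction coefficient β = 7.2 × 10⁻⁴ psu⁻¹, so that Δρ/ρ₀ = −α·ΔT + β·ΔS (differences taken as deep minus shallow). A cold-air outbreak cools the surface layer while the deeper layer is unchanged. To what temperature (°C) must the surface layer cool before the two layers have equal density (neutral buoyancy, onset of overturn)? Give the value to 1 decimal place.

14.0 °C

Neutral buoyancy requires Δρ = 0, i.e. −α(T_deep − T_surf′) + β(S_deep − S_surf) = 0.
T_surf′ = T_deep − (β/α)·ΔS = 8.0 − (7.2 × 10⁻⁴/1.1 × 10⁻⁴)·(-0.92) = 14.022 °C.
Cooling required: 16.0 − (14.022) = 1.978 °C.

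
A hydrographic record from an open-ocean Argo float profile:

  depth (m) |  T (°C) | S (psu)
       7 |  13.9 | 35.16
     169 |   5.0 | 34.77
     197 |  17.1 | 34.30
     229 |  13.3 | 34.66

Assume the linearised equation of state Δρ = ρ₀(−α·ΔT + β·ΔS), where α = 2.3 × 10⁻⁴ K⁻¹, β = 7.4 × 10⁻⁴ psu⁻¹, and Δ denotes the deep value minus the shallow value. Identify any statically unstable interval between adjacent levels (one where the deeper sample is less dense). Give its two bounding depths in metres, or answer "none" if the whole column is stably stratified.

169–197 m

Evaluate Δρ/ρ₀ = −αΔT + βΔS across each adjacent pair:
  7–169 m: −αΔT+βΔS = −(2.3 × 10⁻⁴)(-8.9)+(7.4 × 10⁻⁴)(-0.39) = 1.8 × 10⁻³ → stable
  169–197 m: −αΔT+βΔS = −(2.3 × 10⁻⁴)(+12.1)+(7.4 × 10⁻⁴)(-0.47) = -3.1 × 10⁻³ → UNSTABLE
  197–229 m: −αΔT+βΔS = −(2.3 × 10⁻⁴)(-3.8)+(7.4 × 10⁻⁴)(+0.36) = 1.1 × 10⁻³ → stable
The 169–197 m interval has Δρ < 0: lighter water underlies denser water.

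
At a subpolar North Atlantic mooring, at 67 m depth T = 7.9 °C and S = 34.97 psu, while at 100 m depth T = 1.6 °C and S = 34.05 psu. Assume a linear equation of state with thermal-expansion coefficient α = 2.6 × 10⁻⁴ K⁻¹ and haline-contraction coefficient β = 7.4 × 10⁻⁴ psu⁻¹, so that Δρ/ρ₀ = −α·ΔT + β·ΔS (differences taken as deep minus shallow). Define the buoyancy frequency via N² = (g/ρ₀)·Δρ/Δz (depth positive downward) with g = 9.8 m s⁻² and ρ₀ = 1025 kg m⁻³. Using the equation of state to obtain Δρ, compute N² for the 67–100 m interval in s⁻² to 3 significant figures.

2.84 × 10⁻⁴ s⁻²

ΔT = -6.3 K, ΔS = -0.92 psu (deep − shallow).
Δρ/ρ₀ = −αΔT + βΔS = 1.638 × 10⁻³ − 6.808 × 10⁻⁴ = 9.572 × 10⁻⁴, so Δρ ≈ 0.9811 kg m⁻³.
N² = (g/ρ₀)·Δρ/Δz = g·(Δρ/ρ₀)/Δz = 9.8 × 9.572 × 10⁻⁴ / 33 = 2.8426 × 10⁻⁴ s⁻² ≈ 2.84 × 10⁻⁴ s⁻².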